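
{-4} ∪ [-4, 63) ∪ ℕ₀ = [-4, 63] ∪ ℕ₀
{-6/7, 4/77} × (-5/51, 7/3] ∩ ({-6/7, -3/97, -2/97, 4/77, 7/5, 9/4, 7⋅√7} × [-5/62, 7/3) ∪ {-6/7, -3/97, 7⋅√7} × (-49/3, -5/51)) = {-6/7, 4/77} × [-5/62, 7/3)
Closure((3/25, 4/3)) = [3/25, 4/3]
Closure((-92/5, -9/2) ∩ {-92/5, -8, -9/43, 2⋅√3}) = {-8}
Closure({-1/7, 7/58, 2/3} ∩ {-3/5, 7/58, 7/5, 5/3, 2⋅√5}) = {7/58}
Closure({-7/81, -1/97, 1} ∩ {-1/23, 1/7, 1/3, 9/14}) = ∅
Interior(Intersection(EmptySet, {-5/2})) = EmptySet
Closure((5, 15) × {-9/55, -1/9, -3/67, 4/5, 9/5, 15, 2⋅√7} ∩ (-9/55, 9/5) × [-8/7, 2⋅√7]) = ∅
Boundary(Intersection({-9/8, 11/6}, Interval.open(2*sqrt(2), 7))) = EmptySet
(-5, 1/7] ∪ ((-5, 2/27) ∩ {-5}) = (-5, 1/7]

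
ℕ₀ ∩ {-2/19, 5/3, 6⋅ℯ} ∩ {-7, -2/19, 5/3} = ∅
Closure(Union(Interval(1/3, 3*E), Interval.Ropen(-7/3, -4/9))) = Union(Interval(-7/3, -4/9), Interval(1/3, 3*E))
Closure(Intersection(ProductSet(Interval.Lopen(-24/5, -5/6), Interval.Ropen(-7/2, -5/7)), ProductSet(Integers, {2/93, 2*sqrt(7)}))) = EmptySet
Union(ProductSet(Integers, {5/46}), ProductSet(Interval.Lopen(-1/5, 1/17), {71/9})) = Union(ProductSet(Integers, {5/46}), ProductSet(Interval.Lopen(-1/5, 1/17), {71/9}))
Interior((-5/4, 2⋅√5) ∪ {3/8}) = (-5/4, 2⋅√5)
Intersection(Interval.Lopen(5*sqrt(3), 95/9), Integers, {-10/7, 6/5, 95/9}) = EmptySet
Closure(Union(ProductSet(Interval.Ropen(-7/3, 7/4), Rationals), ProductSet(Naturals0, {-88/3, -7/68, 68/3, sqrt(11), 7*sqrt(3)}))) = Union(ProductSet(Interval(-7/3, 7/4), Reals), ProductSet(Naturals0, {-88/3, -7/68, 68/3, sqrt(11), 7*sqrt(3)}))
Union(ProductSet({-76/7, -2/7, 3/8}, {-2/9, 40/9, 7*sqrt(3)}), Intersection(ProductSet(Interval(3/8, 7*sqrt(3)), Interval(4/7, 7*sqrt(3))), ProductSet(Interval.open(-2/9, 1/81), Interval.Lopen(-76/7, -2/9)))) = ProductSet({-76/7, -2/7, 3/8}, {-2/9, 40/9, 7*sqrt(3)})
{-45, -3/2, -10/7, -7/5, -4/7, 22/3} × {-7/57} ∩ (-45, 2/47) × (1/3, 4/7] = ∅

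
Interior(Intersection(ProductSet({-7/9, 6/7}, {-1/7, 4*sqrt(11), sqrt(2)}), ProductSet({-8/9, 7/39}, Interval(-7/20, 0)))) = EmptySet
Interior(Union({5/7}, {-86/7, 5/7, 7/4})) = EmptySet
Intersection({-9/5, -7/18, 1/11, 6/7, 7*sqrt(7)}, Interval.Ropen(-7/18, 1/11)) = {-7/18}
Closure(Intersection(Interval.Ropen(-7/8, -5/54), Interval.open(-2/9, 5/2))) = Interval(-2/9, -5/54)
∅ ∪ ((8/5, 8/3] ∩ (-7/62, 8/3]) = (8/5, 8/3]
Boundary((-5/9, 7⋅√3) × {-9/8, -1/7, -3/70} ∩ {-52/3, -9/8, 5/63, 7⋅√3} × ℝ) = {5/63} × {-9/8, -1/7, -3/70}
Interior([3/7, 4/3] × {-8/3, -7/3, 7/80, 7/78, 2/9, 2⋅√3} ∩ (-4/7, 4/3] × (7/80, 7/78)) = ∅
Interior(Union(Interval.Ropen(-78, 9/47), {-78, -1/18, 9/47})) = Interval.open(-78, 9/47)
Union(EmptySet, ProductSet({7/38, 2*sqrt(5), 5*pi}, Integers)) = ProductSet({7/38, 2*sqrt(5), 5*pi}, Integers)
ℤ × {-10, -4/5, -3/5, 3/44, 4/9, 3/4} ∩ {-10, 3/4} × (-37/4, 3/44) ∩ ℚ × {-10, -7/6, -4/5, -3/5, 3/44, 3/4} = {-10} × {-4/5, -3/5}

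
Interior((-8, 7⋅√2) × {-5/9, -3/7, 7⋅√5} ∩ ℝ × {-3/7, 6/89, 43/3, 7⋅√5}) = ∅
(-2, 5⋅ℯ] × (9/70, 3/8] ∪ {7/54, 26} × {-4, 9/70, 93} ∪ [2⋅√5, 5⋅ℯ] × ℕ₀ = ({7/54, 26} × {-4, 9/70, 93}) ∪ ((-2, 5⋅ℯ] × (9/70, 3/8]) ∪ ([2⋅√5, 5⋅ℯ] × ℕ₀)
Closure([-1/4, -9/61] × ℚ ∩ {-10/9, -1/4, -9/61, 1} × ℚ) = {-1/4, -9/61} × ℝ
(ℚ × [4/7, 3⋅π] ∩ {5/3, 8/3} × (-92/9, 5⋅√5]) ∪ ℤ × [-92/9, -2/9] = (ℤ × [-92/9, -2/9]) ∪ ({5/3, 8/3} × [4/7, 3⋅π])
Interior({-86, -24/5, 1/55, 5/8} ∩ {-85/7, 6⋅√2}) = ∅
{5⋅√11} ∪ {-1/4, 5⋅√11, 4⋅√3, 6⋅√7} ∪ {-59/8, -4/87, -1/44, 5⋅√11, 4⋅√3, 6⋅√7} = {-59/8, -1/4, -4/87, -1/44, 5⋅√11, 4⋅√3, 6⋅√7}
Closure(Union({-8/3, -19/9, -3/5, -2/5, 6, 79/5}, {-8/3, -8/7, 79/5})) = {-8/3, -19/9, -8/7, -3/5, -2/5, 6, 79/5}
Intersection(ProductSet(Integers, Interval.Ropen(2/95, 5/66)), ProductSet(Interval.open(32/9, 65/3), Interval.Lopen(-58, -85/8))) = EmptySet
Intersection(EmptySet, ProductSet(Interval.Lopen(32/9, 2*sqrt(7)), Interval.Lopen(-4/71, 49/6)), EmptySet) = EmptySet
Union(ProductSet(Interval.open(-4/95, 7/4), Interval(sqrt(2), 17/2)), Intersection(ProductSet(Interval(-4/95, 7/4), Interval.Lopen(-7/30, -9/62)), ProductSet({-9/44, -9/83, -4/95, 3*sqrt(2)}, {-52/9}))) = ProductSet(Interval.open(-4/95, 7/4), Interval(sqrt(2), 17/2))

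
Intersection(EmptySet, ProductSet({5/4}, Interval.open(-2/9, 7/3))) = EmptySet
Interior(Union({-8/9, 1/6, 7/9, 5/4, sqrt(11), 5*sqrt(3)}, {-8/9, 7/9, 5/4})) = EmptySet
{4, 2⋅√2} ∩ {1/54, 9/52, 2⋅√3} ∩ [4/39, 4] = ∅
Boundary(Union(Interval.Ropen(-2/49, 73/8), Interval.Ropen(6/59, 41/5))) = {-2/49, 73/8}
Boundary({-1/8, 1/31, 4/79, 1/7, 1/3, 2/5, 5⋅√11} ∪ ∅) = {-1/8, 1/31, 4/79, 1/7, 1/3, 2/5, 5⋅√11}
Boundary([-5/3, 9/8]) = {-5/3, 9/8}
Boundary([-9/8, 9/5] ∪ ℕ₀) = {-9/8, 9/5} ∪ (ℕ₀ \ (-9/8, 9/5))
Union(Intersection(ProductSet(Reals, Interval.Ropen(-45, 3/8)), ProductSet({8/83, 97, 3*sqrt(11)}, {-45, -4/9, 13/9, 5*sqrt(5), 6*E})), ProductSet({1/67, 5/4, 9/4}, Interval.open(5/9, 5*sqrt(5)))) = Union(ProductSet({1/67, 5/4, 9/4}, Interval.open(5/9, 5*sqrt(5))), ProductSet({8/83, 97, 3*sqrt(11)}, {-45, -4/9}))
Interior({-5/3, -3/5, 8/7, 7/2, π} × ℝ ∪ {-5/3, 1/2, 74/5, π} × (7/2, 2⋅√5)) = ∅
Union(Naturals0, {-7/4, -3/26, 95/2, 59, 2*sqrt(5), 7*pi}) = Union({-7/4, -3/26, 95/2, 2*sqrt(5), 7*pi}, Naturals0)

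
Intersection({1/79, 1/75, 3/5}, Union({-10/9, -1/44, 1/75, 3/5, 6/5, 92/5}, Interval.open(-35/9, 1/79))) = {1/75, 3/5}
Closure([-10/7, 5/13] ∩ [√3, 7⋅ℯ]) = ∅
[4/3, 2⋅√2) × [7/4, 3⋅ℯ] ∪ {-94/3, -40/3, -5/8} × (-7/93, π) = ({-94/3, -40/3, -5/8} × (-7/93, π)) ∪ ([4/3, 2⋅√2) × [7/4, 3⋅ℯ])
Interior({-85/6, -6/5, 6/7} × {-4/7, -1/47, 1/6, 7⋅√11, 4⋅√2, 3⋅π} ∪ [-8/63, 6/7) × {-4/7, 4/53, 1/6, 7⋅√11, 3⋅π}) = ∅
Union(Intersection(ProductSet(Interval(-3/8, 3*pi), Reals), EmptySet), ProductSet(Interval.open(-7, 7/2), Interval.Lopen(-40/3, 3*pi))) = ProductSet(Interval.open(-7, 7/2), Interval.Lopen(-40/3, 3*pi))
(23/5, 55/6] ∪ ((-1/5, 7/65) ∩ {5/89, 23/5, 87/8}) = {5/89} ∪ (23/5, 55/6]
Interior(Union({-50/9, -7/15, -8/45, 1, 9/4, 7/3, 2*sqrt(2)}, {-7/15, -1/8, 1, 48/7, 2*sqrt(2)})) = EmptySet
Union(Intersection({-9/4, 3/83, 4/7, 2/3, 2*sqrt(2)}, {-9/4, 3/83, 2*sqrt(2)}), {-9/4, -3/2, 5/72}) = {-9/4, -3/2, 3/83, 5/72, 2*sqrt(2)}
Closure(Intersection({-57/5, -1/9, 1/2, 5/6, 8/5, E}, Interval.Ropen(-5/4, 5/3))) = {-1/9, 1/2, 5/6, 8/5}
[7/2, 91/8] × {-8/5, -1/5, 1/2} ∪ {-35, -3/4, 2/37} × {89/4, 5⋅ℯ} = ({-35, -3/4, 2/37} × {89/4, 5⋅ℯ}) ∪ ([7/2, 91/8] × {-8/5, -1/5, 1/2})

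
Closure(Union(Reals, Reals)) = Reals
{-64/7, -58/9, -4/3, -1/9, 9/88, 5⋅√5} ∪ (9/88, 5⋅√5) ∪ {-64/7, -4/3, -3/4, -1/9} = {-64/7, -58/9, -4/3, -3/4, -1/9} ∪ [9/88, 5⋅√5]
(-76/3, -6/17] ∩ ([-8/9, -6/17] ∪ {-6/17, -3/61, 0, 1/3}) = [-8/9, -6/17]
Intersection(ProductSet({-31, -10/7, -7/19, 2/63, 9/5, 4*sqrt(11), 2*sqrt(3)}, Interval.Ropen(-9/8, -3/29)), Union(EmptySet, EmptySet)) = EmptySet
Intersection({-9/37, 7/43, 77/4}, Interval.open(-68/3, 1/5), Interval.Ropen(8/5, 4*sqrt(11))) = EmptySet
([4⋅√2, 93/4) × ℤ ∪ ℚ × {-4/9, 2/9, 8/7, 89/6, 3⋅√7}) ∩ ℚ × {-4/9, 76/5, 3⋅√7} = ℚ × {-4/9, 3⋅√7}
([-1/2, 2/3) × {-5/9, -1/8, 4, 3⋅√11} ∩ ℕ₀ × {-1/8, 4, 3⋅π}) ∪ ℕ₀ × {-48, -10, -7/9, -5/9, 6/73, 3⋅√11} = ({0} × {-1/8, 4}) ∪ (ℕ₀ × {-48, -10, -7/9, -5/9, 6/73, 3⋅√11})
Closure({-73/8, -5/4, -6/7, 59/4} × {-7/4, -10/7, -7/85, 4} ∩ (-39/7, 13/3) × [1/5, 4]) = {-5/4, -6/7} × {4}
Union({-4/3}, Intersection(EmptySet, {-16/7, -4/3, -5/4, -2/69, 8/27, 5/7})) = {-4/3}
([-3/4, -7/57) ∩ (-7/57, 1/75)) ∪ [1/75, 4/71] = [1/75, 4/71]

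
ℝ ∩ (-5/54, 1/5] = (-5/54, 1/5]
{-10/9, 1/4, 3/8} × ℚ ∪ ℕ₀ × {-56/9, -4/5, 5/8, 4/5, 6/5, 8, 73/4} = ({-10/9, 1/4, 3/8} × ℚ) ∪ (ℕ₀ × {-56/9, -4/5, 5/8, 4/5, 6/5, 8, 73/4})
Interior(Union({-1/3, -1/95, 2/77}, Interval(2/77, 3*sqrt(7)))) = Interval.open(2/77, 3*sqrt(7))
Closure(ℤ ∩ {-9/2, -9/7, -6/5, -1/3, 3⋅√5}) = ∅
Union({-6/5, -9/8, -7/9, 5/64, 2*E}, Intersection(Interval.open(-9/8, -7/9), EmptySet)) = {-6/5, -9/8, -7/9, 5/64, 2*E}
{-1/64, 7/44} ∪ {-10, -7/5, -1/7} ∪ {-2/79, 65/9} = {-10, -7/5, -1/7, -2/79, -1/64, 7/44, 65/9}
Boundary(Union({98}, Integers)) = Integers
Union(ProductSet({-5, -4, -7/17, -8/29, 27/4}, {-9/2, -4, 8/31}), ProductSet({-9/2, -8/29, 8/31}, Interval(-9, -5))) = Union(ProductSet({-9/2, -8/29, 8/31}, Interval(-9, -5)), ProductSet({-5, -4, -7/17, -8/29, 27/4}, {-9/2, -4, 8/31}))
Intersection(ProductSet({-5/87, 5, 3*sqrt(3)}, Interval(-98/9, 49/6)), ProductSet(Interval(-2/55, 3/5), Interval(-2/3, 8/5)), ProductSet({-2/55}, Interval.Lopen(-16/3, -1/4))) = EmptySet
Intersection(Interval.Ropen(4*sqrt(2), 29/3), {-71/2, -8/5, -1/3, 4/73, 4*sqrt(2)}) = {4*sqrt(2)}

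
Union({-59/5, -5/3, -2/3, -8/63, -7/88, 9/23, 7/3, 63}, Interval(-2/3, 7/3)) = Union({-59/5, -5/3, 63}, Interval(-2/3, 7/3))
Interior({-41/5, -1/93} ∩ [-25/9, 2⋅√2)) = ∅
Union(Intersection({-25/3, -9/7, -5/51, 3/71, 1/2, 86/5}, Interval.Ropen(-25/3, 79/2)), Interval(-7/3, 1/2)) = Union({-25/3, 86/5}, Interval(-7/3, 1/2))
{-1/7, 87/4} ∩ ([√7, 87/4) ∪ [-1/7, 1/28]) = {-1/7}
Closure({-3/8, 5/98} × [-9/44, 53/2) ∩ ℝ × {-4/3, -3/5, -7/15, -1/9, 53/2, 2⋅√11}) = {-3/8, 5/98} × {-1/9, 2⋅√11}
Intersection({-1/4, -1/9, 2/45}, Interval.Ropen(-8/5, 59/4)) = {-1/4, -1/9, 2/45}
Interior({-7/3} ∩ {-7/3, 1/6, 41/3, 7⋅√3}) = ∅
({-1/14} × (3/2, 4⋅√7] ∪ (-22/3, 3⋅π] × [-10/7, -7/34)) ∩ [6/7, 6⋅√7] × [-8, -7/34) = [6/7, 3⋅π] × [-10/7, -7/34)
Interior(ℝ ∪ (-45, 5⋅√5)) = (-∞, ∞)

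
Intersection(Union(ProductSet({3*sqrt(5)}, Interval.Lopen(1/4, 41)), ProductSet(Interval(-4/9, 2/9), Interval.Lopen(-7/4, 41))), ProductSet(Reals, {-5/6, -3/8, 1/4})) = ProductSet(Interval(-4/9, 2/9), {-5/6, -3/8, 1/4})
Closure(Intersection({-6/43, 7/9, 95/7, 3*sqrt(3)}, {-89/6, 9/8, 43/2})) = EmptySet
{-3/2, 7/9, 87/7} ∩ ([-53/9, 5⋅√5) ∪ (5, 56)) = {-3/2, 7/9, 87/7}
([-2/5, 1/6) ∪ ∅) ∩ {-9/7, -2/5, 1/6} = {-2/5}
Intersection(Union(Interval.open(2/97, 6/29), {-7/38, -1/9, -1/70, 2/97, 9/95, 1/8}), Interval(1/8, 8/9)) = Interval.Ropen(1/8, 6/29)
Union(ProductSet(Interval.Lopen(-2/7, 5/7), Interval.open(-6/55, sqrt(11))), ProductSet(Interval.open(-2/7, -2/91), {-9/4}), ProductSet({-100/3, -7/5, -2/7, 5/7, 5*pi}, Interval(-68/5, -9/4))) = Union(ProductSet({-100/3, -7/5, -2/7, 5/7, 5*pi}, Interval(-68/5, -9/4)), ProductSet(Interval.open(-2/7, -2/91), {-9/4}), ProductSet(Interval.Lopen(-2/7, 5/7), Interval.open(-6/55, sqrt(11))))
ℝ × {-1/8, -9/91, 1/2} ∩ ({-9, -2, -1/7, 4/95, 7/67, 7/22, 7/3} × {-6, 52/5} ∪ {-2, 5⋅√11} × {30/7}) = ∅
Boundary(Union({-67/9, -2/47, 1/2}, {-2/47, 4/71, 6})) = {-67/9, -2/47, 4/71, 1/2, 6}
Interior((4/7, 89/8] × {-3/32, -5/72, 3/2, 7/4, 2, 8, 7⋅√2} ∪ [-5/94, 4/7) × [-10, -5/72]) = (-5/94, 4/7) × (-10, -5/72)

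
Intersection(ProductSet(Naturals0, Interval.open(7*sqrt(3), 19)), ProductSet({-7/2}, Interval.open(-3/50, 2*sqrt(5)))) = EmptySet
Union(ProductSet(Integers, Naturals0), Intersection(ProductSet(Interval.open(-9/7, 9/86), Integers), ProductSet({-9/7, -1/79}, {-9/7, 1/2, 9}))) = Union(ProductSet({-1/79}, {9}), ProductSet(Integers, Naturals0))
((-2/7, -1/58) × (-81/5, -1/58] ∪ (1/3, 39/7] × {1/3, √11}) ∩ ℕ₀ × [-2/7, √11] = {1, 2, …, 5} × {1/3, √11}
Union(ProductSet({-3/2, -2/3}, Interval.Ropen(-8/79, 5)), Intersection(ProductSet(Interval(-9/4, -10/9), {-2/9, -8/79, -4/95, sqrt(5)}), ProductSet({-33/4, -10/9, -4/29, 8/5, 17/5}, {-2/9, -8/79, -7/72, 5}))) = Union(ProductSet({-10/9}, {-2/9, -8/79}), ProductSet({-3/2, -2/3}, Interval.Ropen(-8/79, 5)))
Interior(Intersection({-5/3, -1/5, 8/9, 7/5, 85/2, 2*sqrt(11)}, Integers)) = EmptySet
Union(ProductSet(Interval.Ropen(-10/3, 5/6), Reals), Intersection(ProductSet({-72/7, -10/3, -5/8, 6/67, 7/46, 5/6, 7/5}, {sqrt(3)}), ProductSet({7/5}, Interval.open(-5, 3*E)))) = Union(ProductSet({7/5}, {sqrt(3)}), ProductSet(Interval.Ropen(-10/3, 5/6), Reals))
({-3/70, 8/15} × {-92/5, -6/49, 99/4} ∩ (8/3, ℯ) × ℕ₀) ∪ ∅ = ∅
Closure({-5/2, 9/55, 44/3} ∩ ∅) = ∅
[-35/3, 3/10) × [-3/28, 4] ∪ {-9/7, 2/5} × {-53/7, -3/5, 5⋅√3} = ([-35/3, 3/10) × [-3/28, 4]) ∪ ({-9/7, 2/5} × {-53/7, -3/5, 5⋅√3})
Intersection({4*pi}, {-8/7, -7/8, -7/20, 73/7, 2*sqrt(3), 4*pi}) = {4*pi}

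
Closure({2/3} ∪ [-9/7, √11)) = [-9/7, √11]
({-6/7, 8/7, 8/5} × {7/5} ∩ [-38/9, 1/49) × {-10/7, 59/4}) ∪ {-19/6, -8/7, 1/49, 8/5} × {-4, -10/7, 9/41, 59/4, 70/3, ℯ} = {-19/6, -8/7, 1/49, 8/5} × {-4, -10/7, 9/41, 59/4, 70/3, ℯ}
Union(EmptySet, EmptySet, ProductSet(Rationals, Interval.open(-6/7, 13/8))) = ProductSet(Rationals, Interval.open(-6/7, 13/8))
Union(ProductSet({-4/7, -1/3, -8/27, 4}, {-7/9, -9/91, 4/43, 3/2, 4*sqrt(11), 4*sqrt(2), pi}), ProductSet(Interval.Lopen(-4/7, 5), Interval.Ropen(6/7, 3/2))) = Union(ProductSet({-4/7, -1/3, -8/27, 4}, {-7/9, -9/91, 4/43, 3/2, 4*sqrt(11), 4*sqrt(2), pi}), ProductSet(Interval.Lopen(-4/7, 5), Interval.Ropen(6/7, 3/2)))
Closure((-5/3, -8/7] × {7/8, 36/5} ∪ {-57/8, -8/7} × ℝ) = ({-57/8, -8/7} × ℝ) ∪ ([-5/3, -8/7] × {7/8, 36/5})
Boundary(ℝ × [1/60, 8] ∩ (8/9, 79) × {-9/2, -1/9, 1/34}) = [8/9, 79] × {1/34}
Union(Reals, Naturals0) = Reals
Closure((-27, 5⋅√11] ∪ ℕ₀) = [-27, 5⋅√11] ∪ ℕ₀ ∪ (ℕ₀ \ (-27, 5⋅√11))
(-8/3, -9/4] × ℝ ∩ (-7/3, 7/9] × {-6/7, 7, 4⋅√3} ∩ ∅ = ∅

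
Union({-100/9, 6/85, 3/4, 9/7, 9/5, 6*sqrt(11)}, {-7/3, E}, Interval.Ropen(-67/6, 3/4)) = Union({9/7, 9/5, 6*sqrt(11), E}, Interval(-67/6, 3/4))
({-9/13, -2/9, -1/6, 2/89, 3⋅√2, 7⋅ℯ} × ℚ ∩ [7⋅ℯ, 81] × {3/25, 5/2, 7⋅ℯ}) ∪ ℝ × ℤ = (ℝ × ℤ) ∪ ({7⋅ℯ} × {3/25, 5/2})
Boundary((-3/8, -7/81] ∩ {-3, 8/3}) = ∅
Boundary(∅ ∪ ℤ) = ℤ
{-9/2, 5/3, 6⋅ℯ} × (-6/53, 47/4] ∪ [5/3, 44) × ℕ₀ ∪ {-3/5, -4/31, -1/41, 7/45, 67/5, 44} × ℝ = ([5/3, 44) × ℕ₀) ∪ ({-3/5, -4/31, -1/41, 7/45, 67/5, 44} × ℝ) ∪ ({-9/2, 5/3, 6⋅ℯ} × (-6/53, 47/4])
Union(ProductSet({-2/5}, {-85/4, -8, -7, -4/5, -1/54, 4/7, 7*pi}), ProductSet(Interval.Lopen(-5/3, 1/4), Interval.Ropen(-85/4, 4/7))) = Union(ProductSet({-2/5}, {-85/4, -8, -7, -4/5, -1/54, 4/7, 7*pi}), ProductSet(Interval.Lopen(-5/3, 1/4), Interval.Ropen(-85/4, 4/7)))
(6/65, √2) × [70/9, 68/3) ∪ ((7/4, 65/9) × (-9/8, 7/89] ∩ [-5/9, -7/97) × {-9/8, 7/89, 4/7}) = (6/65, √2) × [70/9, 68/3)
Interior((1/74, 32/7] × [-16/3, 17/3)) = (1/74, 32/7) × (-16/3, 17/3)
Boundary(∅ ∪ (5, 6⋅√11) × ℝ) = {5, 6⋅√11} × ℝ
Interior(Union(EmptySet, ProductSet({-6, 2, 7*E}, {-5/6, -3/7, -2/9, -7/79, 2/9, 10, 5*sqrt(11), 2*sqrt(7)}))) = EmptySet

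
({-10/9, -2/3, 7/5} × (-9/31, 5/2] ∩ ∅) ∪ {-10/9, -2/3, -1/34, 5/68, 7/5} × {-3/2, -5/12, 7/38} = {-10/9, -2/3, -1/34, 5/68, 7/5} × {-3/2, -5/12, 7/38}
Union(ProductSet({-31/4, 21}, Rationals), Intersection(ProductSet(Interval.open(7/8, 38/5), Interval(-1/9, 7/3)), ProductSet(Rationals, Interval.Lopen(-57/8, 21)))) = Union(ProductSet({-31/4, 21}, Rationals), ProductSet(Intersection(Interval.open(7/8, 38/5), Rationals), Interval(-1/9, 7/3)))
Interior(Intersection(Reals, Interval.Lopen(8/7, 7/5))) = Interval.open(8/7, 7/5)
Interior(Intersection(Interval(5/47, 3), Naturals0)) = EmptySet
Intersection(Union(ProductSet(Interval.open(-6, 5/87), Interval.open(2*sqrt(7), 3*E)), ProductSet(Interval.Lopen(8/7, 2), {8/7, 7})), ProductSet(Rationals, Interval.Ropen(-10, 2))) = ProductSet(Intersection(Interval.Lopen(8/7, 2), Rationals), {8/7})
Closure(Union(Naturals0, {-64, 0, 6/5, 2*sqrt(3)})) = Union({-64, 6/5, 2*sqrt(3)}, Naturals0)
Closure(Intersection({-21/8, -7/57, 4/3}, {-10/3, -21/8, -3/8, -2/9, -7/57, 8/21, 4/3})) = {-21/8, -7/57, 4/3}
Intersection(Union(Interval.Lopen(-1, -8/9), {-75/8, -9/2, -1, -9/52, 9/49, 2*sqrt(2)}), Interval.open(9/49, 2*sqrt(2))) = EmptySet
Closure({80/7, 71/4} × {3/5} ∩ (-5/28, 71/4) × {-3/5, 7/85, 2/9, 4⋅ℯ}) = ∅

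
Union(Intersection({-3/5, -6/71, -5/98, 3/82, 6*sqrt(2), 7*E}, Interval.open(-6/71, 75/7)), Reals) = Reals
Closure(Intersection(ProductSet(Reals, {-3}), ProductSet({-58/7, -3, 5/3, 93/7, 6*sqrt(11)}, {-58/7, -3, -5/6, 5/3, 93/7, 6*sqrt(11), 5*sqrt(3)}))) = ProductSet({-58/7, -3, 5/3, 93/7, 6*sqrt(11)}, {-3})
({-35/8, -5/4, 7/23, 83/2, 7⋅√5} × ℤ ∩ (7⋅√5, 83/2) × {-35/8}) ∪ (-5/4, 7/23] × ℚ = (-5/4, 7/23] × ℚ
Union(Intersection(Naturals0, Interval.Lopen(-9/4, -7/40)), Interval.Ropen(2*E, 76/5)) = Interval.Ropen(2*E, 76/5)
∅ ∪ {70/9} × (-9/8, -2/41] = {70/9} × (-9/8, -2/41]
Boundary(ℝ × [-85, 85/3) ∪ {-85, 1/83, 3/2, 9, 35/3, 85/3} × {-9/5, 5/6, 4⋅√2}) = ℝ × {-85, 85/3}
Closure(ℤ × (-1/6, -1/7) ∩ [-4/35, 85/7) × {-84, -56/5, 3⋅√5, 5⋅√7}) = ∅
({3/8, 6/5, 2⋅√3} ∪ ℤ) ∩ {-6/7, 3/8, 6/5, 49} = {3/8, 6/5, 49}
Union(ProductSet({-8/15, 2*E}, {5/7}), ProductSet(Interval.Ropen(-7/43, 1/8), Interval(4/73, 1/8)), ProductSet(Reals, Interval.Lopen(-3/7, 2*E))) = ProductSet(Reals, Interval.Lopen(-3/7, 2*E))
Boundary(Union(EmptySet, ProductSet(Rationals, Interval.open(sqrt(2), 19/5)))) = ProductSet(Reals, Interval(sqrt(2), 19/5))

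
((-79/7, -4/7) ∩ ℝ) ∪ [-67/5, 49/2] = [-67/5, 49/2]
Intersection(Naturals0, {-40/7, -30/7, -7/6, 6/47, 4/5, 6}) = {6}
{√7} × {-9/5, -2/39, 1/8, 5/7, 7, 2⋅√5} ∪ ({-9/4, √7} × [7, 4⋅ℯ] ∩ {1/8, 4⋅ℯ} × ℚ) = {√7} × {-9/5, -2/39, 1/8, 5/7, 7, 2⋅√5}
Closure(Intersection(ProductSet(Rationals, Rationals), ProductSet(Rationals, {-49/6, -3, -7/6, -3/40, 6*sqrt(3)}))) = ProductSet(Reals, {-49/6, -3, -7/6, -3/40})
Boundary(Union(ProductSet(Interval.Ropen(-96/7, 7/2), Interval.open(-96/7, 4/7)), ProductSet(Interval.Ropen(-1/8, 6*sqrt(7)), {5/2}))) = Union(ProductSet({-96/7, 7/2}, Interval(-96/7, 4/7)), ProductSet(Interval(-96/7, 7/2), {-96/7, 4/7}), ProductSet(Interval(-1/8, 6*sqrt(7)), {5/2}))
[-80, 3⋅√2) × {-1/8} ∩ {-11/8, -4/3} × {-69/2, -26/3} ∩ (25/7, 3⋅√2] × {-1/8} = ∅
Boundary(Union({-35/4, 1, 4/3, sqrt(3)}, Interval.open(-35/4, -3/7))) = {-35/4, -3/7, 1, 4/3, sqrt(3)}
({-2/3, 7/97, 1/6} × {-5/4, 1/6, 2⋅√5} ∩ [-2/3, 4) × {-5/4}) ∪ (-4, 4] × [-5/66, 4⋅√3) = ({-2/3, 7/97, 1/6} × {-5/4}) ∪ ((-4, 4] × [-5/66, 4⋅√3))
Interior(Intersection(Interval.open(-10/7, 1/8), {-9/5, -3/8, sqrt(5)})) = EmptySet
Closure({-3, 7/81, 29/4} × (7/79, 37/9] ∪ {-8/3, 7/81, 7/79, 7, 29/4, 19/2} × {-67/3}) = ({-3, 7/81, 29/4} × [7/79, 37/9]) ∪ ({-8/3, 7/81, 7/79, 7, 29/4, 19/2} × {-67/3})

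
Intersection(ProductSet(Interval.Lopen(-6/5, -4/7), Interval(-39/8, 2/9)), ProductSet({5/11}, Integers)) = EmptySet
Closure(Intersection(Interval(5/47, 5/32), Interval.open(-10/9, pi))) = Interval(5/47, 5/32)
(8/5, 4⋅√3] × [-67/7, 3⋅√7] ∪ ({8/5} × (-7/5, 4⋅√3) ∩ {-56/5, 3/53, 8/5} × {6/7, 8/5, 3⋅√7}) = ({8/5} × {6/7, 8/5}) ∪ ((8/5, 4⋅√3] × [-67/7, 3⋅√7])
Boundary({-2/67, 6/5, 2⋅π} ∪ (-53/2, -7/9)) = {-53/2, -7/9, -2/67, 6/5, 2⋅π}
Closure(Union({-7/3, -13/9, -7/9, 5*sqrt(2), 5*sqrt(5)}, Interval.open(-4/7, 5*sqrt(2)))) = Union({-7/3, -13/9, -7/9, 5*sqrt(5)}, Interval(-4/7, 5*sqrt(2)))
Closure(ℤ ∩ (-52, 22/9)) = {-51, -50, …, 2}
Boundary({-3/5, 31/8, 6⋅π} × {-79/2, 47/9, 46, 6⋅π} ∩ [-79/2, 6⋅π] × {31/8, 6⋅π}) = {-3/5, 31/8, 6⋅π} × {6⋅π}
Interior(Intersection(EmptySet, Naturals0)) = EmptySet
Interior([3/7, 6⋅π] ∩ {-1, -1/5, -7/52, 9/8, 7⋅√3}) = ∅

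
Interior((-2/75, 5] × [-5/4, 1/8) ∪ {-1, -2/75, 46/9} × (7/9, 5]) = (-2/75, 5) × (-5/4, 1/8)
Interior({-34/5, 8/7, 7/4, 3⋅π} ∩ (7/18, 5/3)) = ∅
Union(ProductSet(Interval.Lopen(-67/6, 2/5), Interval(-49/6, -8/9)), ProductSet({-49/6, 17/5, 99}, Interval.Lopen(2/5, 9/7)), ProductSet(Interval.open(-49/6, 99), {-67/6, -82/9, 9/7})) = Union(ProductSet({-49/6, 17/5, 99}, Interval.Lopen(2/5, 9/7)), ProductSet(Interval.Lopen(-67/6, 2/5), Interval(-49/6, -8/9)), ProductSet(Interval.open(-49/6, 99), {-67/6, -82/9, 9/7}))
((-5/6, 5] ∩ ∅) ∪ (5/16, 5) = (5/16, 5)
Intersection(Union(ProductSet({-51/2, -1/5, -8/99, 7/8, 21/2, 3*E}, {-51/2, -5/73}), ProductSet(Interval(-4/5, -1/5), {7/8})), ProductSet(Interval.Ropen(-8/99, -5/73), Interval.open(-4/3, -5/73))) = EmptySet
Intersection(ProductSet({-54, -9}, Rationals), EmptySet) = EmptySet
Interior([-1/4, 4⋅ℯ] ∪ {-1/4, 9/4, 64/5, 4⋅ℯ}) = (-1/4, 4⋅ℯ)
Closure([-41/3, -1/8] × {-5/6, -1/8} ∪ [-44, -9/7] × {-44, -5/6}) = ([-44, -9/7] × {-44, -5/6}) ∪ ([-41/3, -1/8] × {-5/6, -1/8})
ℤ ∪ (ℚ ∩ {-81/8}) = ℤ ∪ {-81/8}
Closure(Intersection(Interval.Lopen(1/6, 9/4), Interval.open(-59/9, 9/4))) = Interval(1/6, 9/4)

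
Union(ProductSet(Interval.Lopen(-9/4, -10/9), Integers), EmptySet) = ProductSet(Interval.Lopen(-9/4, -10/9), Integers)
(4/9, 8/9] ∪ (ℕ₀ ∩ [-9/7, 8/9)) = {0} ∪ (4/9, 8/9]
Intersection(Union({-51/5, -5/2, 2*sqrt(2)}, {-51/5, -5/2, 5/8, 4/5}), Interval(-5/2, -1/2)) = {-5/2}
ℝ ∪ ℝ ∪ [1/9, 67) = (-∞, ∞)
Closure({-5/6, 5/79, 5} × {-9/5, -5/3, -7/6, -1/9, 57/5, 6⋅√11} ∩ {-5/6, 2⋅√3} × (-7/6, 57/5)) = {-5/6} × {-1/9}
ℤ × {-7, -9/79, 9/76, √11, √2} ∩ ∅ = ∅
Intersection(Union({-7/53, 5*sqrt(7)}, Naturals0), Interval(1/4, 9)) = Range(1, 10, 1)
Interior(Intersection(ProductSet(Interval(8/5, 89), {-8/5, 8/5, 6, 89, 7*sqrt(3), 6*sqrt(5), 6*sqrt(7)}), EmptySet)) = EmptySet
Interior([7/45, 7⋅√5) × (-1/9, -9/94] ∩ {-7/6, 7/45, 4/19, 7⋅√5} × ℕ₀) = ∅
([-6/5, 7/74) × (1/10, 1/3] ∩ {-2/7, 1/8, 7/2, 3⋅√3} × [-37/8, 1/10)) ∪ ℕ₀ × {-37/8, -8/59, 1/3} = ℕ₀ × {-37/8, -8/59, 1/3}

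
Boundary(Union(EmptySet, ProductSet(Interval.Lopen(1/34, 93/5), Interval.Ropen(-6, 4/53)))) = Union(ProductSet({1/34, 93/5}, Interval(-6, 4/53)), ProductSet(Interval(1/34, 93/5), {-6, 4/53}))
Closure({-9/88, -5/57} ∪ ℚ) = ℝ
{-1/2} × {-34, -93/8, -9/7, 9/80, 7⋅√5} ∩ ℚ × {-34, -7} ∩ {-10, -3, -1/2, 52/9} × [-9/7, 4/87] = ∅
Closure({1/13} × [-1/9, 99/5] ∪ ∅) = {1/13} × [-1/9, 99/5]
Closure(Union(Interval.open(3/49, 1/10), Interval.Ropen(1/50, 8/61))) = Interval(1/50, 8/61)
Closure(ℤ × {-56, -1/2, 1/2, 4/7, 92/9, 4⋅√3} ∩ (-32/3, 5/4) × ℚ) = {-10, -9, …, 1} × {-56, -1/2, 1/2, 4/7, 92/9}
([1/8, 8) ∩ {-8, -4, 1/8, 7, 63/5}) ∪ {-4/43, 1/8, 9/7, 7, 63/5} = {-4/43, 1/8, 9/7, 7, 63/5}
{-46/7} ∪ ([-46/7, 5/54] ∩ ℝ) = [-46/7, 5/54]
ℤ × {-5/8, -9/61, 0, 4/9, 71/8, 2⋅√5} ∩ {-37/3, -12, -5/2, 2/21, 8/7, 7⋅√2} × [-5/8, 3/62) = {-12} × {-5/8, -9/61, 0}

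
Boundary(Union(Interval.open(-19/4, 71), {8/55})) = {-19/4, 71}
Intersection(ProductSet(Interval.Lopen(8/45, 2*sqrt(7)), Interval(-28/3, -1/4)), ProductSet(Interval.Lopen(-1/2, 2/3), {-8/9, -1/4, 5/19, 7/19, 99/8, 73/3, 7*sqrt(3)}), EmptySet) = EmptySet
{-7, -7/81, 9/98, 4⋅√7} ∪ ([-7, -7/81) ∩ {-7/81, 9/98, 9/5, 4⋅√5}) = {-7, -7/81, 9/98, 4⋅√7}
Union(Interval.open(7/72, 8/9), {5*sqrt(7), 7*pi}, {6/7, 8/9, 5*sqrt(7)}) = Union({5*sqrt(7), 7*pi}, Interval.Lopen(7/72, 8/9))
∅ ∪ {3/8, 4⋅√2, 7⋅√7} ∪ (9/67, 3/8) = (9/67, 3/8] ∪ {4⋅√2, 7⋅√7}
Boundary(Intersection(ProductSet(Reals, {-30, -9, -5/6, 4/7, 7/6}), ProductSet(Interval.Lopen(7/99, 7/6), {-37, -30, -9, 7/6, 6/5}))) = ProductSet(Interval(7/99, 7/6), {-30, -9, 7/6})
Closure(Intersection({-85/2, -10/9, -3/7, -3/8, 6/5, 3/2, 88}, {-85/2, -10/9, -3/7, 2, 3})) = {-85/2, -10/9, -3/7}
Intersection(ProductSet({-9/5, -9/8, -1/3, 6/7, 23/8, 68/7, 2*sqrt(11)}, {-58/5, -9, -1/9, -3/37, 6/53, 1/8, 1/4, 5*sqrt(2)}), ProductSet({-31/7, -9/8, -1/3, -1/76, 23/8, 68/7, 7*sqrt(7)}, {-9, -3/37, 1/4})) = ProductSet({-9/8, -1/3, 23/8, 68/7}, {-9, -3/37, 1/4})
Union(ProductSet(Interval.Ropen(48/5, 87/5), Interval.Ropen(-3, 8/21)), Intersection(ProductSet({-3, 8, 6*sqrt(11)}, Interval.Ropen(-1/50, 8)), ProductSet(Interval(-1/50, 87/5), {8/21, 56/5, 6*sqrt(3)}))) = Union(ProductSet({8}, {8/21}), ProductSet(Interval.Ropen(48/5, 87/5), Interval.Ropen(-3, 8/21)))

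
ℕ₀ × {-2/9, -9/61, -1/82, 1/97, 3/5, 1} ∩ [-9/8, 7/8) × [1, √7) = {0} × {1}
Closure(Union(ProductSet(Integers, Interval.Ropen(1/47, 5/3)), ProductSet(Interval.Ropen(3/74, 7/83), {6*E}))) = Union(ProductSet(Integers, Interval(1/47, 5/3)), ProductSet(Interval(3/74, 7/83), {6*E}))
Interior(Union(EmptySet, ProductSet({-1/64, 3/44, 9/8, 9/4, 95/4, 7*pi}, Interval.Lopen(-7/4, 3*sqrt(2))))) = EmptySet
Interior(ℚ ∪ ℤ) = ∅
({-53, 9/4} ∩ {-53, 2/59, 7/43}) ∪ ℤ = ℤ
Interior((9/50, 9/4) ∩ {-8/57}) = ∅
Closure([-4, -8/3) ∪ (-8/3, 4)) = [-4, 4]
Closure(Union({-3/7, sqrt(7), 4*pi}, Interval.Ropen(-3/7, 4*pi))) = Interval(-3/7, 4*pi)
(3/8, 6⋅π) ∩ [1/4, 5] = (3/8, 5]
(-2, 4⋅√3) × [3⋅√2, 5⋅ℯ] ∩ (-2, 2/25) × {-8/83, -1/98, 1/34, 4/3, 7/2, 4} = ∅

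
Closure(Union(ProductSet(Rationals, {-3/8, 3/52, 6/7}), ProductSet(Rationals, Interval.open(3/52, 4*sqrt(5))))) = ProductSet(Reals, Union({-3/8}, Interval(3/52, 4*sqrt(5))))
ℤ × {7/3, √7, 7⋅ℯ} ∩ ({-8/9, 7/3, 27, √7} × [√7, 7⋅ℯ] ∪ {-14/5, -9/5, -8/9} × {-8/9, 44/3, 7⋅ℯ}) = {27} × {√7, 7⋅ℯ}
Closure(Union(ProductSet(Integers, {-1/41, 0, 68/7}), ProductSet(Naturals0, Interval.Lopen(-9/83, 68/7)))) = Union(ProductSet(Integers, {-1/41, 0, 68/7}), ProductSet(Naturals0, Interval(-9/83, 68/7)))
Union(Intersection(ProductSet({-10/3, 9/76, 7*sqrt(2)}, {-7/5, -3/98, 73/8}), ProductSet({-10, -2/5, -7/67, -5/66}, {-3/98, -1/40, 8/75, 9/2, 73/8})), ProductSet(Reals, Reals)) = ProductSet(Reals, Reals)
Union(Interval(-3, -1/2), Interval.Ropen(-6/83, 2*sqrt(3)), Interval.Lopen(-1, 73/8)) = Interval(-3, 73/8)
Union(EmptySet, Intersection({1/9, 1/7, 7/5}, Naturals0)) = EmptySet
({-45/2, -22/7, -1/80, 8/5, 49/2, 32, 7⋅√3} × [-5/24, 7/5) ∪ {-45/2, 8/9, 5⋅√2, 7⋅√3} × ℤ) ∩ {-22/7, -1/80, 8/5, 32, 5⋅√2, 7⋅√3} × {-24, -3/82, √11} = ({-22/7, -1/80, 8/5, 32, 7⋅√3} × {-3/82}) ∪ ({5⋅√2, 7⋅√3} × {-24})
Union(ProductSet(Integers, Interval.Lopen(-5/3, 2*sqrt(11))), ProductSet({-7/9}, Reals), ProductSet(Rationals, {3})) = Union(ProductSet({-7/9}, Reals), ProductSet(Integers, Interval.Lopen(-5/3, 2*sqrt(11))), ProductSet(Rationals, {3}))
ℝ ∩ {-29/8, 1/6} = {-29/8, 1/6}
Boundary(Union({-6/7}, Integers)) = Union({-6/7}, Integers)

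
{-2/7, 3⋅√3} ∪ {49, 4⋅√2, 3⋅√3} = {-2/7, 49, 4⋅√2, 3⋅√3}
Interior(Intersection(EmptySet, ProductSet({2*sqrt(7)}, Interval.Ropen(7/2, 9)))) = EmptySet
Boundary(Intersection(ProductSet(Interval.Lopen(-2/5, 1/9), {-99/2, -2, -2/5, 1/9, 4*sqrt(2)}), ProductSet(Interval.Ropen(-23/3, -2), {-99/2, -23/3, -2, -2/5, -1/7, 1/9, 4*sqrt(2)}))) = EmptySet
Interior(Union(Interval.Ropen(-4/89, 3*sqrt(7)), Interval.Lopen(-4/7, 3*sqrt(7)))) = Interval.open(-4/7, 3*sqrt(7))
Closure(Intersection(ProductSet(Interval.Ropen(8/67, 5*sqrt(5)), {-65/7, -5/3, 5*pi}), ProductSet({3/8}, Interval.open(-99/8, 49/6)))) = ProductSet({3/8}, {-65/7, -5/3})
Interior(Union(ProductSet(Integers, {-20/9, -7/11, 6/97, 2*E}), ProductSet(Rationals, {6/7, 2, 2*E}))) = EmptySet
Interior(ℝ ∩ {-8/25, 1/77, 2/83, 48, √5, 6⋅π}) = ∅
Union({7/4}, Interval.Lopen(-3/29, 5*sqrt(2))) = Interval.Lopen(-3/29, 5*sqrt(2))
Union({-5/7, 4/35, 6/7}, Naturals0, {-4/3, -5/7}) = Union({-4/3, -5/7, 4/35, 6/7}, Naturals0)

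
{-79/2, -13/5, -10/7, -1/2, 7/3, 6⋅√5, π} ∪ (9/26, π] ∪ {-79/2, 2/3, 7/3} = {-79/2, -13/5, -10/7, -1/2, 6⋅√5} ∪ (9/26, π]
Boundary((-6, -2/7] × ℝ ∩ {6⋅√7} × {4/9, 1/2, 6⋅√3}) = ∅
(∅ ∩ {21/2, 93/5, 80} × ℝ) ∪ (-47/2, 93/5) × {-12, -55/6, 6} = (-47/2, 93/5) × {-12, -55/6, 6}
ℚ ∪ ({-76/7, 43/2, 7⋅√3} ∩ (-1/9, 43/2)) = ℚ ∪ {7⋅√3}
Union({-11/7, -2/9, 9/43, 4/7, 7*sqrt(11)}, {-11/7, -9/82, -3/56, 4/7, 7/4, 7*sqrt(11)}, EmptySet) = {-11/7, -2/9, -9/82, -3/56, 9/43, 4/7, 7/4, 7*sqrt(11)}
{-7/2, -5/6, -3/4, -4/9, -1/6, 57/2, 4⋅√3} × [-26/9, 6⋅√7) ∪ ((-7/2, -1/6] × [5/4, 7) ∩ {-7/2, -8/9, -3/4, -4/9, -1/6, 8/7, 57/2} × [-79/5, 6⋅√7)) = ({-8/9, -3/4, -4/9, -1/6} × [5/4, 7)) ∪ ({-7/2, -5/6, -3/4, -4/9, -1/6, 57/2, 4⋅√3} × [-26/9, 6⋅√7))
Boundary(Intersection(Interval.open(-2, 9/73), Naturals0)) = Range(0, 1, 1)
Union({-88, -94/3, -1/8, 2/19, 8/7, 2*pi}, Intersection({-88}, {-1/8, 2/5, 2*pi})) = {-88, -94/3, -1/8, 2/19, 8/7, 2*pi}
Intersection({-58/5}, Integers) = EmptySet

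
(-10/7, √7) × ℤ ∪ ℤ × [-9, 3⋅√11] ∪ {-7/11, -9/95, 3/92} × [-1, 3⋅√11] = ((-10/7, √7) × ℤ) ∪ (ℤ × [-9, 3⋅√11]) ∪ ({-7/11, -9/95, 3/92} × [-1, 3⋅√11])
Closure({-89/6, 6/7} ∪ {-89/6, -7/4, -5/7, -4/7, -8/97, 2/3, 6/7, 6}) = {-89/6, -7/4, -5/7, -4/7, -8/97, 2/3, 6/7, 6}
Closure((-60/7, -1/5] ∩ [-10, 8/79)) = [-60/7, -1/5]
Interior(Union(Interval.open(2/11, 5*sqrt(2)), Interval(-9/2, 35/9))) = Interval.open(-9/2, 5*sqrt(2))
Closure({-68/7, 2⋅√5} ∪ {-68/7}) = {-68/7, 2⋅√5}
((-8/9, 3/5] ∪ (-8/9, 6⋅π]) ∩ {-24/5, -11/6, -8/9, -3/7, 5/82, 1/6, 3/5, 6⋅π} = {-3/7, 5/82, 1/6, 3/5, 6⋅π}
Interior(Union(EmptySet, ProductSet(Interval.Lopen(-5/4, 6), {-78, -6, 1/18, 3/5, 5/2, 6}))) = EmptySet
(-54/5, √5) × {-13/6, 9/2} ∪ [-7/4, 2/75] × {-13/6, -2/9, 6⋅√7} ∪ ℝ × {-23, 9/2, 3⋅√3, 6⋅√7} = ((-54/5, √5) × {-13/6, 9/2}) ∪ ([-7/4, 2/75] × {-13/6, -2/9, 6⋅√7}) ∪ (ℝ × {-23, 9/2, 3⋅√3, 6⋅√7})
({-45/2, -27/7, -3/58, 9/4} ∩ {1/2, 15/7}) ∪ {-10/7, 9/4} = {-10/7, 9/4}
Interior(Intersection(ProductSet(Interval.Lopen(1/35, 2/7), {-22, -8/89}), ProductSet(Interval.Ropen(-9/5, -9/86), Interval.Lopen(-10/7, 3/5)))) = EmptySet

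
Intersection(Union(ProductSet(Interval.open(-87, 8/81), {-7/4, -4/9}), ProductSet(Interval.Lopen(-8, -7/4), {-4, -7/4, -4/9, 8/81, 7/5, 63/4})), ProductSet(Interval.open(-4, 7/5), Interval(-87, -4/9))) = Union(ProductSet(Interval.Lopen(-4, -7/4), {-4, -7/4, -4/9}), ProductSet(Interval.open(-4, 8/81), {-7/4, -4/9}))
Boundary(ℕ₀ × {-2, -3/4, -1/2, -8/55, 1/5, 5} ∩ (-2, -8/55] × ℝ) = ∅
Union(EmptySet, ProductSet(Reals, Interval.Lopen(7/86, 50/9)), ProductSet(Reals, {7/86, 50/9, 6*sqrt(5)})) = ProductSet(Reals, Union({6*sqrt(5)}, Interval(7/86, 50/9)))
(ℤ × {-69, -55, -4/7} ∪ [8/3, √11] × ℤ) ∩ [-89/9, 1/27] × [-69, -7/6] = {-9, -8, …, 0} × {-69, -55}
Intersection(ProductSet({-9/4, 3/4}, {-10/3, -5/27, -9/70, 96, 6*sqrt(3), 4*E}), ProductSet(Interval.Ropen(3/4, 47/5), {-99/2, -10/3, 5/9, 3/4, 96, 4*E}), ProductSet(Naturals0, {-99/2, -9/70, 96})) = EmptySet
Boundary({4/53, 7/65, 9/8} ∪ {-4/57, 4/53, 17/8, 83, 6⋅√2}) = {-4/57, 4/53, 7/65, 9/8, 17/8, 83, 6⋅√2}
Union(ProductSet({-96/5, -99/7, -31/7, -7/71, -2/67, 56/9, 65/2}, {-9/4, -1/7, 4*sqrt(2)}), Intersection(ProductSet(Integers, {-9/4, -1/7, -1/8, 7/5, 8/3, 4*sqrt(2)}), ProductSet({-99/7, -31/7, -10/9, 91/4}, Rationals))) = ProductSet({-96/5, -99/7, -31/7, -7/71, -2/67, 56/9, 65/2}, {-9/4, -1/7, 4*sqrt(2)})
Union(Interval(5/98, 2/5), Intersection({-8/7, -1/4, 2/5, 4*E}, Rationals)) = Union({-8/7, -1/4}, Interval(5/98, 2/5))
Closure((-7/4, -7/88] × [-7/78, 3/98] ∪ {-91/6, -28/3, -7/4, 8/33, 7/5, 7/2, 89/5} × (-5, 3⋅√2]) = ([-7/4, -7/88] × [-7/78, 3/98]) ∪ ({-91/6, -28/3, -7/4, 8/33, 7/5, 7/2, 89/5} × [-5, 3⋅√2])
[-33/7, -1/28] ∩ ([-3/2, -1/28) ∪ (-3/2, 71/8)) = [-3/2, -1/28]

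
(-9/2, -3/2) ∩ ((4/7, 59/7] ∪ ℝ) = (-9/2, -3/2)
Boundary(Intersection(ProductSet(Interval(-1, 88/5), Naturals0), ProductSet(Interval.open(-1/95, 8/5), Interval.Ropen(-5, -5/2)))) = EmptySet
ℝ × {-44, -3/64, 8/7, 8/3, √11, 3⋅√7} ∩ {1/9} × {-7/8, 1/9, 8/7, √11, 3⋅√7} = {1/9} × {8/7, √11, 3⋅√7}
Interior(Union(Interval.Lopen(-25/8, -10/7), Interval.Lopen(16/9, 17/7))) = Union(Interval.open(-25/8, -10/7), Interval.open(16/9, 17/7))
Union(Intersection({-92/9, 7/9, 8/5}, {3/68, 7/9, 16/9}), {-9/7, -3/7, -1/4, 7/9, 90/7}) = {-9/7, -3/7, -1/4, 7/9, 90/7}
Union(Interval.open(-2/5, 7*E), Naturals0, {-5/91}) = Union(Interval.open(-2/5, 7*E), Naturals0)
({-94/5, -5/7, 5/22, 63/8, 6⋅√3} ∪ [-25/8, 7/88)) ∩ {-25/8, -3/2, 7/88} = {-25/8, -3/2}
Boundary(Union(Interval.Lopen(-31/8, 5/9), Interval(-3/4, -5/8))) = {-31/8, 5/9}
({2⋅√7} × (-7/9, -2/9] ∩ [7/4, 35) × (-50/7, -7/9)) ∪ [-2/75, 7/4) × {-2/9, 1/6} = [-2/75, 7/4) × {-2/9, 1/6}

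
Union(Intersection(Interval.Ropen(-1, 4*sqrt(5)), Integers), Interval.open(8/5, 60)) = Union(Interval.open(8/5, 60), Range(-1, 9, 1))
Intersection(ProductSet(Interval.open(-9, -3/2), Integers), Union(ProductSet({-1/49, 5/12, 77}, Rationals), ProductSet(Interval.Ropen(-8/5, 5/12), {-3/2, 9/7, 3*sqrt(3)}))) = EmptySet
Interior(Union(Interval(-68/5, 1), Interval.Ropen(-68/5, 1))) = Interval.open(-68/5, 1)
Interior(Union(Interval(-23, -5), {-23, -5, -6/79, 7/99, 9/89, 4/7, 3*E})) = Interval.open(-23, -5)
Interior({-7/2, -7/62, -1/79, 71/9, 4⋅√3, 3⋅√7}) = ∅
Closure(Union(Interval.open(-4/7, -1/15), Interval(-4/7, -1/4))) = Interval(-4/7, -1/15)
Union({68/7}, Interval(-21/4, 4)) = Union({68/7}, Interval(-21/4, 4))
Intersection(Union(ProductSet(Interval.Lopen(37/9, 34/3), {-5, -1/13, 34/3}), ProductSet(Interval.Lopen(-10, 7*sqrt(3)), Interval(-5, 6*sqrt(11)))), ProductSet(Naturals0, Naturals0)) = ProductSet(Range(0, 13, 1), Range(0, 20, 1))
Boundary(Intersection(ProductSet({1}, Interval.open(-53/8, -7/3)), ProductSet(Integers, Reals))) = ProductSet({1}, Interval(-53/8, -7/3))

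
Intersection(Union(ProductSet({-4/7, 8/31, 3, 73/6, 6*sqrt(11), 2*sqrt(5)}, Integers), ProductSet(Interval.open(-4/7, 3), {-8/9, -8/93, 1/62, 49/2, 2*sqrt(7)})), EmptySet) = EmptySet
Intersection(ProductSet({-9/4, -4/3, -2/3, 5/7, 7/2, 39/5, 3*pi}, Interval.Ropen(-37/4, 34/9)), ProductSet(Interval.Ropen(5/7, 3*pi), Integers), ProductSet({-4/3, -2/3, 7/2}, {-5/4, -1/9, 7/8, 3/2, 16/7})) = EmptySet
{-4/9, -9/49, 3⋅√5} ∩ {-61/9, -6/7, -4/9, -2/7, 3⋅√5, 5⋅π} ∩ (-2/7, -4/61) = ∅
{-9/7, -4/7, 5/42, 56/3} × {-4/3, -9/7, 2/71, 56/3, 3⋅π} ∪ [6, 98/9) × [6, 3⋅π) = ([6, 98/9) × [6, 3⋅π)) ∪ ({-9/7, -4/7, 5/42, 56/3} × {-4/3, -9/7, 2/71, 56/3, 3⋅π})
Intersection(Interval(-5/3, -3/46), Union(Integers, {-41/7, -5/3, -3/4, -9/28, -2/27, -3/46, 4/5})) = Union({-5/3, -3/4, -9/28, -2/27, -3/46}, Range(-1, 0, 1))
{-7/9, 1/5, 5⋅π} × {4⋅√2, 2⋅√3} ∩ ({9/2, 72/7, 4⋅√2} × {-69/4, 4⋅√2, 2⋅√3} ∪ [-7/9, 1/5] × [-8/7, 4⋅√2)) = {-7/9, 1/5} × {2⋅√3}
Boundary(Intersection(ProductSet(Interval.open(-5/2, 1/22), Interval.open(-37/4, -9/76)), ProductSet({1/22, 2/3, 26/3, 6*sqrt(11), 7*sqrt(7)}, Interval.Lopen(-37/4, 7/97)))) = EmptySet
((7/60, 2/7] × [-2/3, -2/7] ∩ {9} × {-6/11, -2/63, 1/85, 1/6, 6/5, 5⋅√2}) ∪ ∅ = ∅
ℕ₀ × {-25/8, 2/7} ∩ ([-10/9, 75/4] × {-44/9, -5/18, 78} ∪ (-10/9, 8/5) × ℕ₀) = ∅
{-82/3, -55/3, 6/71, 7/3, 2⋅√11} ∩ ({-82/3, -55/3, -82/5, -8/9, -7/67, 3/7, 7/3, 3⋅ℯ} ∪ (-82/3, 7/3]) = {-82/3, -55/3, 6/71, 7/3}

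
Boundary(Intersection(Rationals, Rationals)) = Reals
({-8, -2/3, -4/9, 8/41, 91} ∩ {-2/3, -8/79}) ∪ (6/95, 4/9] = {-2/3} ∪ (6/95, 4/9]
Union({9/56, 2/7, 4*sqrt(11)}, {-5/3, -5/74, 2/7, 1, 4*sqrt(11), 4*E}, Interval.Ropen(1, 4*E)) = Union({-5/3, -5/74, 9/56, 2/7, 4*sqrt(11)}, Interval(1, 4*E))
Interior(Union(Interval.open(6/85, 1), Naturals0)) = Union(Complement(Interval.Lopen(6/85, 1), Complement(Naturals0, Interval.open(6/85, 1))), Complement(Naturals0, Union(Complement(Naturals0, Interval.open(6/85, 1)), {6/85})), Complement(Range(1, 2, 1), Complement(Naturals0, Interval.open(6/85, 1))), Complement(Range(1, 2, 1), Union(Complement(Naturals0, Interval.open(6/85, 1)), {6/85})))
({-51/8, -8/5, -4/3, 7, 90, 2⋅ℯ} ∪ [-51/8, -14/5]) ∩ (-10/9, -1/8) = ∅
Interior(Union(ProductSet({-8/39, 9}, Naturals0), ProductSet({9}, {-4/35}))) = EmptySet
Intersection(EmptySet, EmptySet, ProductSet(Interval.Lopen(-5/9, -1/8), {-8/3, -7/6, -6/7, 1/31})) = EmptySet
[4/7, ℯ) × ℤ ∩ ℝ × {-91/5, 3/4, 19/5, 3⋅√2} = ∅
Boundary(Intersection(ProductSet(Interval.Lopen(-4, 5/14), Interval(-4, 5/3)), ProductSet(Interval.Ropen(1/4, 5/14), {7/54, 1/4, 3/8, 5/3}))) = ProductSet(Interval(1/4, 5/14), {7/54, 1/4, 3/8, 5/3})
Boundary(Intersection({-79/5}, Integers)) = EmptySet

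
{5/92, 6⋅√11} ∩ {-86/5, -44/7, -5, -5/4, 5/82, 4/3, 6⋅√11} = {6⋅√11}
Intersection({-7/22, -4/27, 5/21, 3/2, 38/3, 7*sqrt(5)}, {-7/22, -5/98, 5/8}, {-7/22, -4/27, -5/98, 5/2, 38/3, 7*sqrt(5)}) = {-7/22}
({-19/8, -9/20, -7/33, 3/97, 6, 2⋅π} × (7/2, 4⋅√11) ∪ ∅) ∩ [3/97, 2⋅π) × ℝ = {3/97, 6} × (7/2, 4⋅√11)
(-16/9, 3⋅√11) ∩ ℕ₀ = {0, 1, …, 9}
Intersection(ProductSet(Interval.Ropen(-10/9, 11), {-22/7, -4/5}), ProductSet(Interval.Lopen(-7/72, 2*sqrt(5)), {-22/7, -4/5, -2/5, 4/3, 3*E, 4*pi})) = ProductSet(Interval.Lopen(-7/72, 2*sqrt(5)), {-22/7, -4/5})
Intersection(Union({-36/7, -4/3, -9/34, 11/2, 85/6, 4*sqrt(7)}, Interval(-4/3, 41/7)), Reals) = Union({-36/7, 85/6, 4*sqrt(7)}, Interval(-4/3, 41/7))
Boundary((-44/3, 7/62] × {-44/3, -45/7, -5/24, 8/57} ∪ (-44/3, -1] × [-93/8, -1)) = ({-44/3, -1} × [-93/8, -1]) ∪ ([-44/3, -1] × {-93/8, -1}) ∪ ([-44/3, 7/62] × {-44/3, -5/24, 8/57}) ∪ (({-44/3} ∪ [-1, 7/62]) × {-44/3, -45/7, -5/24, 8/57})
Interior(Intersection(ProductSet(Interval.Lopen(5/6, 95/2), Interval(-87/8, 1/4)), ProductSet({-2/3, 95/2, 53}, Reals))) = EmptySet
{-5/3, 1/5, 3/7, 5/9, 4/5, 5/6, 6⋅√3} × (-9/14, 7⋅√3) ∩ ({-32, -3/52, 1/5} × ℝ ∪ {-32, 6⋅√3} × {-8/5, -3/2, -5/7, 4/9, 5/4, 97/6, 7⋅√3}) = ({6⋅√3} × {4/9, 5/4}) ∪ ({1/5} × (-9/14, 7⋅√3))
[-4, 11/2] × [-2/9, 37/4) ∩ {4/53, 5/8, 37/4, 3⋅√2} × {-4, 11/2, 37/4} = {4/53, 5/8, 3⋅√2} × {11/2}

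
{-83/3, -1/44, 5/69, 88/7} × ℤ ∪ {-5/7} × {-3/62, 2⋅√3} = ({-83/3, -1/44, 5/69, 88/7} × ℤ) ∪ ({-5/7} × {-3/62, 2⋅√3})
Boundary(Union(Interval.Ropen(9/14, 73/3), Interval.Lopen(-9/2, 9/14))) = {-9/2, 73/3}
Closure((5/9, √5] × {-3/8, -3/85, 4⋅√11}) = [5/9, √5] × {-3/8, -3/85, 4⋅√11}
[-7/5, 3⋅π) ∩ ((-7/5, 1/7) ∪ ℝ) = [-7/5, 3⋅π)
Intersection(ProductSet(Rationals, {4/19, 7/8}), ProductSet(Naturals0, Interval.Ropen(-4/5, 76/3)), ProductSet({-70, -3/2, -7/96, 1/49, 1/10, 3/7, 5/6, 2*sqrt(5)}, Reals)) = EmptySet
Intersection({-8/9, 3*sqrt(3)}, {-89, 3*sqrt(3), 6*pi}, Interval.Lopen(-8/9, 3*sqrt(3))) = {3*sqrt(3)}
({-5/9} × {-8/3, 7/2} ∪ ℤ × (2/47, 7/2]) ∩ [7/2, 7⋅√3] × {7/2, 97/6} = {4, 5, …, 12} × {7/2}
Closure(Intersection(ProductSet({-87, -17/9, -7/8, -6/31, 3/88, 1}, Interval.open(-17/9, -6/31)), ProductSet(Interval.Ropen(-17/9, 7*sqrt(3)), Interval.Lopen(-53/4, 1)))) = ProductSet({-17/9, -7/8, -6/31, 3/88, 1}, Interval(-17/9, -6/31))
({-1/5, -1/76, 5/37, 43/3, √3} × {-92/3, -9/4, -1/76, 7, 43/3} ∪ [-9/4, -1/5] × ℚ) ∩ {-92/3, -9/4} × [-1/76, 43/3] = {-9/4} × (ℚ ∩ [-1/76, 43/3])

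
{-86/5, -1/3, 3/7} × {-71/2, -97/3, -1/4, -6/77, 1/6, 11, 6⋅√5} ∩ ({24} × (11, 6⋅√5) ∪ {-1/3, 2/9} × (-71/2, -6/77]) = {-1/3} × {-97/3, -1/4, -6/77}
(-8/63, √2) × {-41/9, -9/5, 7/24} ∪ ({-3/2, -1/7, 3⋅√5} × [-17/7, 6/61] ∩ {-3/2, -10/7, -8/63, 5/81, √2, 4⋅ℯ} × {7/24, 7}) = (-8/63, √2) × {-41/9, -9/5, 7/24}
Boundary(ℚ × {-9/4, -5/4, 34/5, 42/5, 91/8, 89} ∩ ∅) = ∅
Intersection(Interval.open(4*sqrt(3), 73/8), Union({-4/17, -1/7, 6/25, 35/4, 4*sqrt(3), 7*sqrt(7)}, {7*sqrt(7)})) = {35/4}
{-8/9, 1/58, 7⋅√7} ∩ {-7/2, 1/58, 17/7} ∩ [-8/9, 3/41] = {1/58}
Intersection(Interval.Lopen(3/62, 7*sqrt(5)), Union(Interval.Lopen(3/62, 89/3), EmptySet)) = Interval.Lopen(3/62, 7*sqrt(5))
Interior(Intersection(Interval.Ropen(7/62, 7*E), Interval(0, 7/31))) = Interval.open(7/62, 7/31)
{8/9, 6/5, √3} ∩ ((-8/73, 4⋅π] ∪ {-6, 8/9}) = {8/9, 6/5, √3}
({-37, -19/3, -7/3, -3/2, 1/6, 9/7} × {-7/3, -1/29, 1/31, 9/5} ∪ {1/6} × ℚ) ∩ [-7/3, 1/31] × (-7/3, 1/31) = {-7/3, -3/2} × {-1/29}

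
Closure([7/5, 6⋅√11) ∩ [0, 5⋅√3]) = [7/5, 5⋅√3]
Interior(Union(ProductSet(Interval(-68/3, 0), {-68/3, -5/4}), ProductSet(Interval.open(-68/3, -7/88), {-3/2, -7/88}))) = EmptySet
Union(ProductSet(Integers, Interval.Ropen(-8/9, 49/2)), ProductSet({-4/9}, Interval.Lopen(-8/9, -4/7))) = Union(ProductSet({-4/9}, Interval.Lopen(-8/9, -4/7)), ProductSet(Integers, Interval.Ropen(-8/9, 49/2)))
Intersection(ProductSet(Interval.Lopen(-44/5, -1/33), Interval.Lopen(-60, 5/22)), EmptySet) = EmptySet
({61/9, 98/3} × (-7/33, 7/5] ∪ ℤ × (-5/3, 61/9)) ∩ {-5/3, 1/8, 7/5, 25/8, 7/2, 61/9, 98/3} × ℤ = {61/9, 98/3} × {0, 1}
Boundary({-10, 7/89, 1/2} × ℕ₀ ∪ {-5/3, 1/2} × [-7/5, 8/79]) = ({-10, 7/89, 1/2} × ℕ₀) ∪ ({-5/3, 1/2} × [-7/5, 8/79])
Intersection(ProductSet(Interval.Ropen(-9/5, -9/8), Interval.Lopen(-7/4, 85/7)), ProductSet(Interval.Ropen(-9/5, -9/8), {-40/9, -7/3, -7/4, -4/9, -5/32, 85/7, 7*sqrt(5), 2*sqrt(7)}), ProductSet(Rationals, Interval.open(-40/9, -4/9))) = EmptySet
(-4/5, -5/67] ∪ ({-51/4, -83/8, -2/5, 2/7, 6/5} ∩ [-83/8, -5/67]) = {-83/8} ∪ (-4/5, -5/67]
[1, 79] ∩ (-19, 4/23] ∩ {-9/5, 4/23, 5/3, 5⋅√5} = ∅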